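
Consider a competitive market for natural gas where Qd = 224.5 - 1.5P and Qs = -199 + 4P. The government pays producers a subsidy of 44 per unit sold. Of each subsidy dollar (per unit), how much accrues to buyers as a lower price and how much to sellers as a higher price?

Pre-subsidy: 224.5 - 1.5P = -199 + 4P gives P* = 77, Q* = 109.
With the subsidy, sellers receive Ps = Pb + 44 for each unit, where Pb is the price buyers pay.
Supply in terms of Pb becomes Qs = -199 + 4(Pb + 44) = -23 + 4Pb. Setting this equal to demand: 224.5 - 1.5Pb = -23 + 4Pb, so Pb = 45.
Sellers receive Ps = 45 + 44 = 89; Q' = 224.5 − 1.5·45 = 157.
Buyers' price falls by P* − Pb = 77 − 45 = 32; sellers' price rises by Ps − P* = 89 − 77 = 12.

Buyers gain 32 per unit; sellers gain 12 per unit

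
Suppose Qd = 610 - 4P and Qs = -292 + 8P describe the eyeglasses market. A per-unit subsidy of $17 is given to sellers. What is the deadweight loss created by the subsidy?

Deadweight loss = 1156/3

Pre-subsidy: 610 - 4P = -292 + 8P gives P* = 451/6, Q* = 928/3.
With the subsidy, sellers receive Ps = Pb + 17 for each unit, where Pb is the price buyers pay.
Supply in terms of Pb becomes Qs = -292 + 8(Pb + 17) = -156 + 8Pb. Setting this equal to demand: 610 - 4Pb = -156 + 8Pb, so Pb = 383/6.
Sellers receive Ps = 383/6 + 17 = 485/6; Q' = 610 − 4·(383/6) = 1064/3.
The subsidy expands output by 1064/3 − 928/3 = 136/3 past the efficient level; on those units the gap between marginal cost and willingness to pay runs from 0 up to 17.
DWL = ½ × 17 × 136/3 = 1156/3.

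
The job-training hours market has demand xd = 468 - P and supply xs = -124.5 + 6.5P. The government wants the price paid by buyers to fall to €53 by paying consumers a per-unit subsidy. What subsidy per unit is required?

Required subsidy s = €30 per unit

At a buyer price of 53, quantity demanded is 468 − 1·53 = 415.
Sellers supply 415 only when they receive Ps with -124.5 + 6.5·Ps = 415, i.e. Ps = 83.
s = Ps − Pb = 83 − 53 = 30.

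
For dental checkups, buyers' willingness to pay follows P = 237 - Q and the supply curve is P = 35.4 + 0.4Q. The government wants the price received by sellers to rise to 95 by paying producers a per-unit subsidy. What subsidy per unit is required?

Required subsidy s = 7 per unit

At a seller price of 95, quantity supplied is -88.5 + 2.5·95 = 149.
Buyers absorb 149 only when they pay Pb = 237 − 1·149 = 88.
s = Ps − Pb = 95 − 88 = 7.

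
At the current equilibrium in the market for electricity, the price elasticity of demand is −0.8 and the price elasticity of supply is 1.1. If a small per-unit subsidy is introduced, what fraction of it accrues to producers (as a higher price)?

For a small subsidy around the equilibrium, the benefit split depends on the relative slopes, which at a point are proportional to the elasticities.
Buyer share = εs/(εs + |εd|) = 1.1/(1.1 + 0.8) = 11/19; seller share = |εd|/(εs + |εd|) = 8/19.
So producers capture 8/19 of the subsidy.

Producer share = 8/19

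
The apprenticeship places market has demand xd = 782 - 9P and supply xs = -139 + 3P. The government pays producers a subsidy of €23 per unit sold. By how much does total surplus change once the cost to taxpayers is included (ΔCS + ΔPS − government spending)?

Net change in total surplus = -€595.125

Pre-subsidy: 782 - 9P = -139 + 3P gives P* = 76.75, x* = 91.25.
With the subsidy, sellers receive Ps = Pb + 23 for each unit, where Pb is the price buyers pay.
Supply in terms of Pb becomes xs = -139 + 3(Pb + 23) = -70 + 3Pb. Setting this equal to demand: 782 - 9Pb = -70 + 3Pb, so Pb = 71.
Sellers receive Ps = 71 + 23 = 94; x' = 782 − 9·71 = 143.
ΔCS = ½(91.25 + 143)(76.75 − 71) = 673.46875; ΔPS = ½(91.25 + 143)(94 − 76.75) = 2020.40625.
Government spending = 23 × 143 = 3289.
Net change = 673.46875 + 2020.40625 − 3289 = -595.125. The loss equals the DWL triangle ½·23·51.75.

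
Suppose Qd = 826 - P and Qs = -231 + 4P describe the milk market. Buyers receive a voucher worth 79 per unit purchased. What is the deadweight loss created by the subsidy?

Pre-subsidy: 826 - P = -231 + 4P gives P* = 211.4, Q* = 614.6.
With the rebate, buyers effectively pay Pb = Ps − 79, where Ps is the price sellers receive.
Demand in terms of Ps becomes Qd = 826 − 1(Ps − 79) = 905 - Ps. Setting this equal to supply: 905 - Ps = -231 + 4Ps, so Ps = 227.2.
Buyers pay Pb = 227.2 − 79 = 148.2; Q' = -231 + 4·227.2 = 677.8.
The subsidy expands output by 677.8 − 614.6 = 63.2 past the efficient level; on those units the gap between marginal cost and willingness to pay runs from 0 up to 79.
DWL = ½ × 79 × 63.2 = 2496.4.

Deadweight loss = 2496.4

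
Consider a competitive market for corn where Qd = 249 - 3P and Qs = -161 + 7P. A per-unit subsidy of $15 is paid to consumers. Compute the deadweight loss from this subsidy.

Pre-subsidy: 249 - 3P = -161 + 7P gives P* = 41, Q* = 126.
With the rebate, buyers effectively pay Pb = Ps − 15, where Ps is the price sellers receive.
Demand in terms of Ps becomes Qd = 249 − 3(Ps − 15) = 294 - 3Ps. Setting this equal to supply: 294 - 3Ps = -161 + 7Ps, so Ps = 45.5.
Buyers pay Pb = 45.5 − 15 = 30.5; Q' = -161 + 7·45.5 = 157.5.
The subsidy expands output by 157.5 − 126 = 31.5 past the efficient level; on those units the gap between marginal cost and willingness to pay runs from 0 up to 15.
DWL = ½ × 15 × 31.5 = 236.25.

Deadweight loss = $236.25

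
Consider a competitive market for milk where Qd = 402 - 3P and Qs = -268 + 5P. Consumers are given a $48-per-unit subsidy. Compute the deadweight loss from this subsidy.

Pre-subsidy: 402 - 3P = -268 + 5P gives P* = 83.75, Q* = 150.75.
With the rebate, buyers effectively pay Pb = Ps − 48, where Ps is the price sellers receive.
Demand in terms of Ps becomes Qd = 402 − 3(Ps − 48) = 546 - 3Ps. Setting this equal to supply: 546 - 3Ps = -268 + 5Ps, so Ps = 101.75.
Buyers pay Pb = 101.75 − 48 = 53.75; Q' = -268 + 5·101.75 = 240.75.
The subsidy expands output by 240.75 − 150.75 = 90 past the efficient level; on those units the gap between marginal cost and willingness to pay runs from 0 up to 48.
DWL = ½ × 48 × 90 = 2160.

Deadweight loss = $2160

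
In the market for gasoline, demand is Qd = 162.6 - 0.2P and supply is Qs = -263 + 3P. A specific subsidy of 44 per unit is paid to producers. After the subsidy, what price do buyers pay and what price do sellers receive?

Buyers pay 91.75; sellers receive 135.75

Pre-subsidy: 162.6 - 0.2P = -263 + 3P gives P* = 133, Q* = 136.
With the subsidy, sellers receive Ps = Pb + 44 for each unit, where Pb is the price buyers pay.
Supply in terms of Pb becomes Qs = -263 + 3(Pb + 44) = -131 + 3Pb. Setting this equal to demand: 162.6 - 0.2Pb = -131 + 3Pb, so Pb = 91.75.
Sellers receive Ps = 91.75 + 44 = 135.75; Q' = 162.6 − 0.2·91.75 = 144.25.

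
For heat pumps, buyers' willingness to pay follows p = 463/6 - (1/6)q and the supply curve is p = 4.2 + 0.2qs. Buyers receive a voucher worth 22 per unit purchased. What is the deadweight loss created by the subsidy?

Deadweight loss = 660

Pre-subsidy: 463/6 - (1/6)q = 4.2 + 0.2q gives q* = 199 and p* = 44.
With the rebate, buyers effectively pay pb = ps − 22, where ps is the price sellers receive.
On the curves, pb = 463/6 - (1/6)q and ps = 4.2 + 0.2q; the wedge ps − pb = 22 gives 4.2 + 0.2q − (463/6 - (1/6)q) = 22, so q' = 259.
Then pb = 463/6 − (1/6)·259 = 34 and ps = 4.2 + 0.2·259 = 56.
The subsidy expands output by 259 − 199 = 60 past the efficient level; on those units the gap between marginal cost and willingness to pay runs from 0 up to 22.
DWL = ½ × 22 × 60 = 660.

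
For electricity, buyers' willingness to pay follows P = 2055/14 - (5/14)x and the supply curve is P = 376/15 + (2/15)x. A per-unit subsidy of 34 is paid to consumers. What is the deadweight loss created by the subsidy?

Pre-subsidy: 2055/14 - (5/14)x = 376/15 + (2/15)x gives x* = 25561/103 and P* = 5990/103.
With the rebate, buyers effectively pay Pb = Ps − 34, where Ps is the price sellers receive.
On the curves, Pb = 2055/14 - (5/14)x and Ps = 376/15 + (2/15)x; the wedge Ps − Pb = 34 gives 376/15 + (2/15)x − (2055/14 - (5/14)x) = 34, so x' = 32701/103.
Then Pb = 2055/14 − (5/14)·(32701/103) = 3440/103 and Ps = 376/15 + (2/15)·(32701/103) = 6942/103.
The subsidy expands output by 32701/103 − 25561/103 = 7140/103 past the efficient level; on those units the gap between marginal cost and willingness to pay runs from 0 up to 34.
DWL = ½ × 34 × 7140/103 = 121380/103.

Deadweight loss = 121380/103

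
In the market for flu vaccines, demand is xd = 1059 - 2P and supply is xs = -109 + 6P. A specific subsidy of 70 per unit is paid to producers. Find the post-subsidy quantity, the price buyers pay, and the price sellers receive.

x' = 872; buyers pay 93.5; sellers receive 163.5

Pre-subsidy: 1059 - 2P = -109 + 6P gives P* = 146, x* = 767.
With the subsidy, sellers receive Ps = Pb + 70 for each unit, where Pb is the price buyers pay.
Supply in terms of Pb becomes xs = -109 + 6(Pb + 70) = 311 + 6Pb. Setting this equal to demand: 1059 - 2Pb = 311 + 6Pb, so Pb = 93.5.
Sellers receive Ps = 93.5 + 70 = 163.5; x' = 1059 − 2·93.5 = 872.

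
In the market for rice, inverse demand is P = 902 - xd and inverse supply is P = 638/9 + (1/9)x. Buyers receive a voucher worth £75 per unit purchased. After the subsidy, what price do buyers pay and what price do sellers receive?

Buyers pay £86.5; sellers receive £161.5

Pre-subsidy: 902 - x = 638/9 + (1/9)x gives x* = 748 and P* = 154.
With the rebate, buyers effectively pay Pb = Ps − 75, where Ps is the price sellers receive.
On the curves, Pb = 902 - x and Ps = 638/9 + (1/9)x; the wedge Ps − Pb = 75 gives 638/9 + (1/9)x − (902 - x) = 75, so x' = 815.5.
Then Pb = 902 − 1·815.5 = 86.5 and Ps = 638/9 + (1/9)·815.5 = 161.5.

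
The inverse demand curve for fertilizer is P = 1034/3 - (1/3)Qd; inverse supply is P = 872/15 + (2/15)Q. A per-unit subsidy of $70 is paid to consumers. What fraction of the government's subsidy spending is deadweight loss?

DWL / government spending = 75/764

Pre-subsidy: 1034/3 - (1/3)Q = 872/15 + (2/15)Q gives Q* = 614 and P* = 140.
With the rebate, buyers effectively pay Pb = Ps − 70, where Ps is the price sellers receive.
On the curves, Pb = 1034/3 - (1/3)Q and Ps = 872/15 + (2/15)Q; the wedge Ps − Pb = 70 gives 872/15 + (2/15)Q − (1034/3 - (1/3)Q) = 70, so Q' = 764.
Then Pb = 1034/3 − (1/3)·764 = 90 and Ps = 872/15 + (2/15)·764 = 160.
ΔCS = ½(614 + 764)(140 − 90) = 34450; ΔPS = ½(614 + 764)(160 − 140) = 13780.
Government spending = 70 × 764 = 53480.
DWL = ½ × 70 × (764 − 614) = 5250; fraction = 5250 / 53480 = 75/764.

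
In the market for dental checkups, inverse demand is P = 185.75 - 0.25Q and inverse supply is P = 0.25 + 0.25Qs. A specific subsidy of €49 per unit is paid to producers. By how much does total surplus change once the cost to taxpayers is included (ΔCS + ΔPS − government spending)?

Net change in total surplus = -€2401

Pre-subsidy: 185.75 - 0.25Q = 0.25 + 0.25Q gives Q* = 371 and P* = 93.
With the subsidy, sellers receive Ps = Pb + 49 for each unit, where Pb is the price buyers pay.
On the curves, Pb = 185.75 - 0.25Q and Ps = 0.25 + 0.25Q; the wedge Ps − Pb = 49 gives 0.25 + 0.25Q − (185.75 - 0.25Q) = 49, so Q' = 469.
Then Pb = 185.75 − 0.25·469 = 68.5 and Ps = 0.25 + 0.25·469 = 117.5.
ΔCS = ½(371 + 469)(93 − 68.5) = 10290; ΔPS = ½(371 + 469)(117.5 − 93) = 10290.
Government spending = 49 × 469 = 22981.
Net change = 10290 + 10290 − 22981 = -2401. The loss equals the DWL triangle ½·49·98.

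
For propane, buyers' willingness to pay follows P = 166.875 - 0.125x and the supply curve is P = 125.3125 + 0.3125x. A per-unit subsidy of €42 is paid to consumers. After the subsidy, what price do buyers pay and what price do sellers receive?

Buyers pay €143; sellers receive €185

Pre-subsidy: 166.875 - 0.125x = 125.3125 + 0.3125x gives x* = 95 and P* = 155.
With the rebate, buyers effectively pay Pb = Ps − 42, where Ps is the price sellers receive.
On the curves, Pb = 166.875 - 0.125x and Ps = 125.3125 + 0.3125x; the wedge Ps − Pb = 42 gives 125.3125 + 0.3125x − (166.875 - 0.125x) = 42, so x' = 191.
Then Pb = 166.875 − 0.125·191 = 143 and Ps = 125.3125 + 0.3125·191 = 185.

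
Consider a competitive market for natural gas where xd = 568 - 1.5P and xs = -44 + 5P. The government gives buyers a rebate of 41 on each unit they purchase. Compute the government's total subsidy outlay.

Pre-subsidy: 568 - 1.5P = -44 + 5P gives P* = 1224/13, x* = 5548/13.
With the rebate, buyers effectively pay Pb = Ps − 41, where Ps is the price sellers receive.
Demand in terms of Ps becomes xd = 568 − 1.5(Ps − 41) = 629.5 - 1.5Ps. Setting this equal to supply: 629.5 - 1.5Ps = -44 + 5Ps, so Ps = 1347/13.
Buyers pay Pb = 1347/13 − 41 = 814/13; x' = -44 + 5·(1347/13) = 6163/13.
Government outlay = subsidy × quantity = 41 × 6163/13 = 252683/13.

Government cost = 252683/13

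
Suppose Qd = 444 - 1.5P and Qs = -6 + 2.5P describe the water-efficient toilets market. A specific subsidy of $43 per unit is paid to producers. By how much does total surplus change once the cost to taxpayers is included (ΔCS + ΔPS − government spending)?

Net change in total surplus = -$866.71875

Pre-subsidy: 444 - 1.5P = -6 + 2.5P gives P* = 112.5, Q* = 275.25.
With the subsidy, sellers receive Ps = Pb + 43 for each unit, where Pb is the price buyers pay.
Supply in terms of Pb becomes Qs = -6 + 2.5(Pb + 43) = 101.5 + 2.5Pb. Setting this equal to demand: 444 - 1.5Pb = 101.5 + 2.5Pb, so Pb = 85.625.
Sellers receive Ps = 85.625 + 43 = 128.625; Q' = 444 − 1.5·85.625 = 315.5625.
ΔCS = ½(275.25 + 315.5625)(112.5 − 85.625) = 7939.04296875; ΔPS = ½(275.25 + 315.5625)(128.625 − 112.5) = 4763.42578125.
Government spending = 43 × 315.5625 = 13569.1875.
Net change = 7939.04296875 + 4763.42578125 − 13569.1875 = -866.71875. The loss equals the DWL triangle ½·43·40.3125.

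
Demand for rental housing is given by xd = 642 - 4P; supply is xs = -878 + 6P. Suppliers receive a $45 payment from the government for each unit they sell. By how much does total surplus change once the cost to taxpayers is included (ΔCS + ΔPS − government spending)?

Pre-subsidy: 642 - 4P = -878 + 6P gives P* = 152, x* = 34.
With the subsidy, sellers receive Ps = Pb + 45 for each unit, where Pb is the price buyers pay.
Supply in terms of Pb becomes xs = -878 + 6(Pb + 45) = -608 + 6Pb. Setting this equal to demand: 642 - 4Pb = -608 + 6Pb, so Pb = 125.
Sellers receive Ps = 125 + 45 = 170; x' = 642 − 4·125 = 142.
ΔCS = ½(34 + 142)(152 − 125) = 2376; ΔPS = ½(34 + 142)(170 − 152) = 1584.
Government spending = 45 × 142 = 6390.
Net change = 2376 + 1584 − 6390 = -2430. The loss equals the DWL triangle ½·45·108.

Net change in total surplus = -$2430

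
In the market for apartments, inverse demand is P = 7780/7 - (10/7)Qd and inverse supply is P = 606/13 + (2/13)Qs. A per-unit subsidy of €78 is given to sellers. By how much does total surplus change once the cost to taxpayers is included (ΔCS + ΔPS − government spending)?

Pre-subsidy: 7780/7 - (10/7)Q = 606/13 + (2/13)Q gives Q* = 48449/72 and P* = 5405/36.
With the subsidy, sellers receive Ps = Pb + 78 for each unit, where Pb is the price buyers pay.
On the curves, Pb = 7780/7 - (10/7)Q and Ps = 606/13 + (2/13)Q; the wedge Ps − Pb = 78 gives 606/13 + (2/13)Q − (7780/7 - (10/7)Q) = 78, so Q' = 25999/36.
Then Pb = 7780/7 − (10/7)·(25999/36) = 1435/18 and Ps = 606/13 + (2/13)·(25999/36) = 2839/18.
ΔCS = ½(48449/72 + 25999/36)(5405/36 − 1435/18) = 84877715/1728; ΔPS = ½(48449/72 + 25999/36)(2839/18 − 5405/36) = 9140677/1728.
Government spending = 78 × 25999/36 = 337987/6.
Net change = 84877715/1728 + 9140677/1728 − 337987/6 = -1922.375. The loss equals the DWL triangle ½·78·1183/24.

Net change in total surplus = -€1922.375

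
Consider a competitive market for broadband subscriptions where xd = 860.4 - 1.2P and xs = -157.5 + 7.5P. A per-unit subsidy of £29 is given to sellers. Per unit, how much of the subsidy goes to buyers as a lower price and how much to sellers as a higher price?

Pre-subsidy: 860.4 - 1.2P = -157.5 + 7.5P gives P* = 117, x* = 720.
With the subsidy, sellers receive Ps = Pb + 29 for each unit, where Pb is the price buyers pay.
Supply in terms of Pb becomes xs = -157.5 + 7.5(Pb + 29) = 60 + 7.5Pb. Setting this equal to demand: 860.4 - 1.2Pb = 60 + 7.5Pb, so Pb = 92.
Sellers receive Ps = 92 + 29 = 121; x' = 860.4 − 1.2·92 = 750.
Buyers' price falls by P* − Pb = 117 − 92 = 25; sellers' price rises by Ps − P* = 121 − 117 = 4.

Buyers gain £25 per unit; sellers gain £4 per unit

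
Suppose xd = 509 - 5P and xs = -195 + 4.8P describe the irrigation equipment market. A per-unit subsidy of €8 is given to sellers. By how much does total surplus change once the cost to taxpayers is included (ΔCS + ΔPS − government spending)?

Net change in total surplus = -3840/49

Pre-subsidy: 509 - 5P = -195 + 4.8P gives P* = 3520/49, x* = 7341/49.
With the subsidy, sellers receive Ps = Pb + 8 for each unit, where Pb is the price buyers pay.
Supply in terms of Pb becomes xs = -195 + 4.8(Pb + 8) = -156.6 + 4.8Pb. Setting this equal to demand: 509 - 5Pb = -156.6 + 4.8Pb, so Pb = 3328/49.
Sellers receive Ps = 3328/49 + 8 = 3720/49; x' = 509 − 5·(3328/49) = 8301/49.
ΔCS = ½(7341/49 + 8301/49)(3520/49 − 3328/49) = 1501632/2401; ΔPS = ½(7341/49 + 8301/49)(3720/49 − 3520/49) = 1564200/2401.
Government spending = 8 × 8301/49 = 66408/49.
Net change = 1501632/2401 + 1564200/2401 − 66408/49 = -3840/49. The loss equals the DWL triangle ½·8·960/49.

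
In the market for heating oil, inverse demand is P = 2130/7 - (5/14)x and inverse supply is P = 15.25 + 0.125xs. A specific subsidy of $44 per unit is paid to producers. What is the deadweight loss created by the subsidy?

Deadweight loss = 54208/27

Pre-subsidy: 2130/7 - (5/14)x = 15.25 + 0.125x gives x* = 16186/27 and P* = 2435/27.
With the subsidy, sellers receive Ps = Pb + 44 for each unit, where Pb is the price buyers pay.
On the curves, Pb = 2130/7 - (5/14)x and Ps = 15.25 + 0.125x; the wedge Ps − Pb = 44 gives 15.25 + 0.125x − (2130/7 - (5/14)x) = 44, so x' = 18650/27.
Then Pb = 2130/7 − (5/14)·(18650/27) = 1555/27 and Ps = 15.25 + 0.125·(18650/27) = 2743/27.
The subsidy expands output by 18650/27 − 16186/27 = 2464/27 past the efficient level; on those units the gap between marginal cost and willingness to pay runs from 0 up to 44.
DWL = ½ × 44 × 2464/27 = 54208/27.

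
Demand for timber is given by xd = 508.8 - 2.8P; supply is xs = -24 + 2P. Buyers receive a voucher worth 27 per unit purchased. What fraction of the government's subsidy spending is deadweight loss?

DWL / government spending = 7/102

Pre-subsidy: 508.8 - 2.8P = -24 + 2P gives P* = 111, x* = 198.
With the rebate, buyers effectively pay Pb = Ps − 27, where Ps is the price sellers receive.
Demand in terms of Ps becomes xd = 508.8 − 2.8(Ps − 27) = 584.4 - 2.8Ps. Setting this equal to supply: 584.4 - 2.8Ps = -24 + 2Ps, so Ps = 126.75.
Buyers pay Pb = 126.75 − 27 = 99.75; x' = -24 + 2·126.75 = 229.5.
ΔCS = ½(198 + 229.5)(111 − 99.75) = 2404.6875; ΔPS = ½(198 + 229.5)(126.75 − 111) = 3366.5625.
Government spending = 27 × 229.5 = 6196.5.
DWL = ½ × 27 × (229.5 − 198) = 425.25; fraction = 425.25 / 6196.5 = 7/102.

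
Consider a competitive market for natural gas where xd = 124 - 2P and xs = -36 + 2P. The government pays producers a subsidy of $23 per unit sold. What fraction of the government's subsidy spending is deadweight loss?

Pre-subsidy: 124 - 2P = -36 + 2P gives P* = 40, x* = 44.
With the subsidy, sellers receive Ps = Pb + 23 for each unit, where Pb is the price buyers pay.
Supply in terms of Pb becomes xs = -36 + 2(Pb + 23) = 10 + 2Pb. Setting this equal to demand: 124 - 2Pb = 10 + 2Pb, so Pb = 28.5.
Sellers receive Ps = 28.5 + 23 = 51.5; x' = 124 − 2·28.5 = 67.
ΔCS = ½(44 + 67)(40 − 28.5) = 638.25; ΔPS = ½(44 + 67)(51.5 − 40) = 638.25.
Government spending = 23 × 67 = 1541.
DWL = ½ × 23 × (67 − 44) = 264.5; fraction = 264.5 / 1541 = 23/134.

DWL / government spending = 23/134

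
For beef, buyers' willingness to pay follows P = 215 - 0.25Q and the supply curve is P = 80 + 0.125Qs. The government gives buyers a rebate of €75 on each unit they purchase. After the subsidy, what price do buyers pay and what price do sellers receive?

Buyers pay €75; sellers receive €150

Pre-subsidy: 215 - 0.25Q = 80 + 0.125Q gives Q* = 360 and P* = 125.
With the rebate, buyers effectively pay Pb = Ps − 75, where Ps is the price sellers receive.
On the curves, Pb = 215 - 0.25Q and Ps = 80 + 0.125Q; the wedge Ps − Pb = 75 gives 80 + 0.125Q − (215 - 0.25Q) = 75, so Q' = 560.
Then Pb = 215 − 0.25·560 = 75 and Ps = 80 + 0.125·560 = 150.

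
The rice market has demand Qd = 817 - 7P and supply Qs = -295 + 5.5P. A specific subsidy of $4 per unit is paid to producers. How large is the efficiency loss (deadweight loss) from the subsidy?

Pre-subsidy: 817 - 7P = -295 + 5.5P gives P* = 88.96, Q* = 194.28.
With the subsidy, sellers receive Ps = Pb + 4 for each unit, where Pb is the price buyers pay.
Supply in terms of Pb becomes Qs = -295 + 5.5(Pb + 4) = -273 + 5.5Pb. Setting this equal to demand: 817 - 7Pb = -273 + 5.5Pb, so Pb = 87.2.
Sellers receive Ps = 87.2 + 4 = 91.2; Q' = 817 − 7·87.2 = 206.6.
The subsidy expands output by 206.6 − 194.28 = 12.32 past the efficient level; on those units the gap between marginal cost and willingness to pay runs from 0 up to 4.
DWL = ½ × 4 × 12.32 = 24.64.

Deadweight loss = $24.64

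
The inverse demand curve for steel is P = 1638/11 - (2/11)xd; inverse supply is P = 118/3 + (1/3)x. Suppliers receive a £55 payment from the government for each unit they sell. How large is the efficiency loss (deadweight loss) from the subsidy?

Deadweight loss = 99825/34

Pre-subsidy: 1638/11 - (2/11)x = 118/3 + (1/3)x gives x* = 3616/17 and P* = 1874/17.
With the subsidy, sellers receive Ps = Pb + 55 for each unit, where Pb is the price buyers pay.
On the curves, Pb = 1638/11 - (2/11)x and Ps = 118/3 + (1/3)x; the wedge Ps − Pb = 55 gives 118/3 + (1/3)x − (1638/11 - (2/11)x) = 55, so x' = 5431/17.
Then Pb = 1638/11 − (2/11)·(5431/17) = 1544/17 and Ps = 118/3 + (1/3)·(5431/17) = 2479/17.
The subsidy expands output by 5431/17 − 3616/17 = 1815/17 past the efficient level; on those units the gap between marginal cost and willingness to pay runs from 0 up to 55.
DWL = ½ × 55 × 1815/17 = 99825/34.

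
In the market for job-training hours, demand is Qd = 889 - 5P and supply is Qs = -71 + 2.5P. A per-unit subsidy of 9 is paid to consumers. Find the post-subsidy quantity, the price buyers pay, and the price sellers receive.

Pre-subsidy: 889 - 5P = -71 + 2.5P gives P* = 128, Q* = 249.
With the rebate, buyers effectively pay Pb = Ps − 9, where Ps is the price sellers receive.
Demand in terms of Ps becomes Qd = 889 − 5(Ps − 9) = 934 - 5Ps. Setting this equal to supply: 934 - 5Ps = -71 + 2.5Ps, so Ps = 134.
Buyers pay Pb = 134 − 9 = 125; Q' = -71 + 2.5·134 = 264.

Q' = 264; buyers pay 125; sellers receive 134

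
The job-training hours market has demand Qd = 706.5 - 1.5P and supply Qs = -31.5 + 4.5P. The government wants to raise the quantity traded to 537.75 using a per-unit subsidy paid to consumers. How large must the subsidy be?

At Q = 537.75, invert demand for the buyer price: Pb = (706.5 − 537.75)/1.5 = 112.5; invert supply for the seller price: Ps = (537.75 − (-31.5))/4.5 = 126.5.
The subsidy must fill the gap: s = Ps − Pb = 126.5 − 112.5 = 14.

Required subsidy s = 14 per unit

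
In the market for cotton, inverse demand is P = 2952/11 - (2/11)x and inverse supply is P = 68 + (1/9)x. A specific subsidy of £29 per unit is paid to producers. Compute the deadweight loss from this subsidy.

Pre-subsidy: 2952/11 - (2/11)x = 68 + (1/9)x gives x* = 684 and P* = 144.
With the subsidy, sellers receive Ps = Pb + 29 for each unit, where Pb is the price buyers pay.
On the curves, Pb = 2952/11 - (2/11)x and Ps = 68 + (1/9)x; the wedge Ps − Pb = 29 gives 68 + (1/9)x − (2952/11 - (2/11)x) = 29, so x' = 783.
Then Pb = 2952/11 − (2/11)·783 = 126 and Ps = 68 + (1/9)·783 = 155.
The subsidy expands output by 783 − 684 = 99 past the efficient level; on those units the gap between marginal cost and willingness to pay runs from 0 up to 29.
DWL = ½ × 29 × 99 = 1435.5.

Deadweight loss = £1435.5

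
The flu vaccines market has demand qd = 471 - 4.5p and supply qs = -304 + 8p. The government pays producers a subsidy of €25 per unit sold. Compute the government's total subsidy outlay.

Pre-subsidy: 471 - 4.5p = -304 + 8p gives p* = 62, q* = 192.
With the subsidy, sellers receive ps = pb + 25 for each unit, where pb is the price buyers pay.
Supply in terms of pb becomes qs = -304 + 8(pb + 25) = -104 + 8pb. Setting this equal to demand: 471 - 4.5pb = -104 + 8pb, so pb = 46.
Sellers receive ps = 46 + 25 = 71; q' = 471 − 4.5·46 = 264.
Government outlay = subsidy × quantity = 25 × 264 = 6600.

Government cost = €6600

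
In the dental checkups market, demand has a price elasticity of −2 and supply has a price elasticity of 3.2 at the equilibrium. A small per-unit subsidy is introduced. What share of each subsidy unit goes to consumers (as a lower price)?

Consumer share = 8/13

For a small subsidy around the equilibrium, the benefit split depends on the relative slopes, which at a point are proportional to the elasticities.
Buyer share = εs/(εs + |εd|) = 3.2/(3.2 + 2) = 8/13; seller share = |εd|/(εs + |εd|) = 5/13.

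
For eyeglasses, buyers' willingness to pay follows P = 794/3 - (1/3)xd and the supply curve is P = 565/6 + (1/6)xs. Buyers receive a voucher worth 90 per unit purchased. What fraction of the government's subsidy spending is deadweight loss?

DWL / government spending = 90/521

Pre-subsidy: 794/3 - (1/3)x = 565/6 + (1/6)x gives x* = 341 and P* = 151.
With the rebate, buyers effectively pay Pb = Ps − 90, where Ps is the price sellers receive.
On the curves, Pb = 794/3 - (1/3)x and Ps = 565/6 + (1/6)x; the wedge Ps − Pb = 90 gives 565/6 + (1/6)x − (794/3 - (1/3)x) = 90, so x' = 521.
Then Pb = 794/3 − (1/3)·521 = 91 and Ps = 565/6 + (1/6)·521 = 181.
ΔCS = ½(341 + 521)(151 − 91) = 25860; ΔPS = ½(341 + 521)(181 − 151) = 12930.
Government spending = 90 × 521 = 46890.
DWL = ½ × 90 × (521 − 341) = 8100; fraction = 8100 / 46890 = 90/521.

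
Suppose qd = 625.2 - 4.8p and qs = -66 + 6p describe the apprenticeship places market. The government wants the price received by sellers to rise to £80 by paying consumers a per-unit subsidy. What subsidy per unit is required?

At a seller price of 80, quantity supplied is -66 + 6·80 = 414.
Buyers absorb 414 only when they pay pb with 625.2 − 4.8·pb = 414, i.e. pb = 44.
s = ps − pb = 80 − 44 = 36.

Required subsidy s = £36 per unit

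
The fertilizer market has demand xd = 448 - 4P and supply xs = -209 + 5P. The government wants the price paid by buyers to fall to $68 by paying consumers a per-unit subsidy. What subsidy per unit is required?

At a buyer price of 68, quantity demanded is 448 − 4·68 = 176.
Sellers supply 176 only when they receive Ps with -209 + 5·Ps = 176, i.e. Ps = 77.
s = Ps − Pb = 77 − 68 = 9.

Required subsidy s = $9 per unit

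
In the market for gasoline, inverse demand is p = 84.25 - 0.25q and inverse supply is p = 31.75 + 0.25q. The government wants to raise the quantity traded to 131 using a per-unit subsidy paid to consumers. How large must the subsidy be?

At q = 131, from the demand curve buyers pay pb = 84.25 − 0.25·131 = 51.5; from the supply curve sellers need ps = 31.75 + 0.25·131 = 64.5.
The subsidy must fill the gap: s = ps − pb = 64.5 − 51.5 = 13.

Required subsidy s = 13 per unit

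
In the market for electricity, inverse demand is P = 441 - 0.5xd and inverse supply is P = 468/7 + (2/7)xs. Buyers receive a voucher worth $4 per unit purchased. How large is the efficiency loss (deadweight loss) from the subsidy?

Deadweight loss = 112/11

Pre-subsidy: 441 - 0.5x = 468/7 + (2/7)x gives x* = 5238/11 and P* = 2232/11.
With the rebate, buyers effectively pay Pb = Ps − 4, where Ps is the price sellers receive.
On the curves, Pb = 441 - 0.5x and Ps = 468/7 + (2/7)x; the wedge Ps − Pb = 4 gives 468/7 + (2/7)x − (441 - 0.5x) = 4, so x' = 5294/11.
Then Pb = 441 − 0.5·(5294/11) = 2204/11 and Ps = 468/7 + (2/7)·(5294/11) = 2248/11.
The subsidy expands output by 5294/11 − 5238/11 = 56/11 past the efficient level; on those units the gap between marginal cost and willingness to pay runs from 0 up to 4.
DWL = ½ × 4 × 56/11 = 112/11.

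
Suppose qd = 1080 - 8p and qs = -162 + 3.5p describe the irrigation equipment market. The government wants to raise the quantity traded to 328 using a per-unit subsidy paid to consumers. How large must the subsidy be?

Required subsidy s = 46 per unit

At q = 328, invert demand for the buyer price: pb = (1080 − 328)/8 = 94; invert supply for the seller price: ps = (328 − (-162))/3.5 = 140.
The subsidy must fill the gap: s = ps − pb = 140 − 94 = 46.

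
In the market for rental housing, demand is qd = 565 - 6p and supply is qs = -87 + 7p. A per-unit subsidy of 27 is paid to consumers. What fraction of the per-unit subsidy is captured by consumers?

Pre-subsidy: 565 - 6p = -87 + 7p gives p* = 652/13, q* = 3433/13.
With the rebate, buyers effectively pay pb = ps − 27, where ps is the price sellers receive.
Demand in terms of ps becomes qd = 565 − 6(ps − 27) = 727 - 6ps. Setting this equal to supply: 727 - 6ps = -87 + 7ps, so ps = 814/13.
Buyers pay pb = 814/13 − 27 = 463/13; q' = -87 + 7·(814/13) = 4567/13.
Buyers' price falls by p* − pb = 652/13 − 463/13 = 189/13; sellers' price rises by ps − p* = 814/13 − 652/13 = 162/13.
So consumers capture (189/13)/27 = 7/13 of each unit of subsidy.

Consumer share = 7/13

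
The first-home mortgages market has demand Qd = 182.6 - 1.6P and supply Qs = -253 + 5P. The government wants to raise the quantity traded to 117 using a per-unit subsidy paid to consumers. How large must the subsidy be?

Required subsidy s = 33 per unit

At Q = 117, invert demand for the buyer price: Pb = (182.6 − 117)/1.6 = 41; invert supply for the seller price: Ps = (117 − (-253))/5 = 74.
The subsidy must fill the gap: s = Ps − Pb = 74 − 41 = 33.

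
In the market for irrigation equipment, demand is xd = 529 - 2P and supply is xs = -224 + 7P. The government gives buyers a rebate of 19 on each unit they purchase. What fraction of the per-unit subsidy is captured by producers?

Producer share = 2/9

Pre-subsidy: 529 - 2P = -224 + 7P gives P* = 251/3, x* = 1085/3.
With the rebate, buyers effectively pay Pb = Ps − 19, where Ps is the price sellers receive.
Demand in terms of Ps becomes xd = 529 − 2(Ps − 19) = 567 - 2Ps. Setting this equal to supply: 567 - 2Ps = -224 + 7Ps, so Ps = 791/9.
Buyers pay Pb = 791/9 − 19 = 620/9; x' = -224 + 7·(791/9) = 3521/9.
Buyers' price falls by P* − Pb = 251/3 − 620/9 = 133/9; sellers' price rises by Ps − P* = 791/9 − 251/3 = 38/9.
So producers capture (38/9)/19 = 2/9 of each unit of subsidy.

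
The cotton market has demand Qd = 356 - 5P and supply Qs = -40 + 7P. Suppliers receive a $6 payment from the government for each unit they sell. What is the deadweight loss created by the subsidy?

Deadweight loss = $52.5

Pre-subsidy: 356 - 5P = -40 + 7P gives P* = 33, Q* = 191.
With the subsidy, sellers receive Ps = Pb + 6 for each unit, where Pb is the price buyers pay.
Supply in terms of Pb becomes Qs = -40 + 7(Pb + 6) = 2 + 7Pb. Setting this equal to demand: 356 - 5Pb = 2 + 7Pb, so Pb = 29.5.
Sellers receive Ps = 29.5 + 6 = 35.5; Q' = 356 − 5·29.5 = 208.5.
The subsidy expands output by 208.5 − 191 = 17.5 past the efficient level; on those units the gap between marginal cost and willingness to pay runs from 0 up to 6.
DWL = ½ × 6 × 17.5 = 52.5.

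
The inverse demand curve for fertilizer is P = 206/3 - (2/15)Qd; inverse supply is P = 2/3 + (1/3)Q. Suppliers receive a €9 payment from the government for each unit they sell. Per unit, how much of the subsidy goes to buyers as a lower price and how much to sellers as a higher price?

Buyers gain 18/7 per unit; sellers gain 45/7 per unit

Pre-subsidy: 206/3 - (2/15)Q = 2/3 + (1/3)Q gives Q* = 1020/7 and P* = 1034/21.
With the subsidy, sellers receive Ps = Pb + 9 for each unit, where Pb is the price buyers pay.
On the curves, Pb = 206/3 - (2/15)Q and Ps = 2/3 + (1/3)Q; the wedge Ps − Pb = 9 gives 2/3 + (1/3)Q − (206/3 - (2/15)Q) = 9, so Q' = 165.
Then Pb = 206/3 − (2/15)·165 = 140/3 and Ps = 2/3 + (1/3)·165 = 167/3.
Buyers' price falls by P* − Pb = 1034/21 − 140/3 = 18/7; sellers' price rises by Ps − P* = 167/3 − 1034/21 = 45/7.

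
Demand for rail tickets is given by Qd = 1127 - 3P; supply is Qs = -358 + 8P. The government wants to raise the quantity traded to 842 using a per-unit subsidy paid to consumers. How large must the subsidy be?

At Q = 842, invert demand for the buyer price: Pb = (1127 − 842)/3 = 95; invert supply for the seller price: Ps = (842 − (-358))/8 = 150.
The subsidy must fill the gap: s = Ps − Pb = 150 − 95 = 55.

Required subsidy s = 55 per unit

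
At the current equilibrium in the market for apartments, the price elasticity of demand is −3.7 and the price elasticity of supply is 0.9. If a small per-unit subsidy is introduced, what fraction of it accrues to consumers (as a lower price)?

For a small subsidy around the equilibrium, the benefit split depends on the relative slopes, which at a point are proportional to the elasticities.
Buyer share = εs/(εs + |εd|) = 0.9/(0.9 + 3.7) = 9/46; seller share = |εd|/(εs + |εd|) = 37/46.

Consumer share = 9/46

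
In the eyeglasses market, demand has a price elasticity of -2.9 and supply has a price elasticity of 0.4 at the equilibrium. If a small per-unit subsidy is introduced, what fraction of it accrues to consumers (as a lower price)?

Consumer share = 4/33

For a small subsidy around the equilibrium, the benefit split depends on the relative slopes, which at a point are proportional to the elasticities.
Buyer share = εs/(εs + |εd|) = 0.4/(0.4 + 2.9) = 4/33; seller share = |εd|/(εs + |εd|) = 29/33.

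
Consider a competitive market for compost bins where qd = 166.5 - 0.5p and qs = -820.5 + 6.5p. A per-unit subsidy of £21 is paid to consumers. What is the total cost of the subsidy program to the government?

Government cost = £2220.75

Pre-subsidy: 166.5 - 0.5p = -820.5 + 6.5p gives p* = 141, q* = 96.
With the rebate, buyers effectively pay pb = ps − 21, where ps is the price sellers receive.
Demand in terms of ps becomes qd = 166.5 − 0.5(ps − 21) = 177 - 0.5ps. Setting this equal to supply: 177 - 0.5ps = -820.5 + 6.5ps, so ps = 142.5.
Buyers pay pb = 142.5 − 21 = 121.5; q' = -820.5 + 6.5·142.5 = 105.75.
Government outlay = subsidy × quantity = 21 × 105.75 = 2220.75.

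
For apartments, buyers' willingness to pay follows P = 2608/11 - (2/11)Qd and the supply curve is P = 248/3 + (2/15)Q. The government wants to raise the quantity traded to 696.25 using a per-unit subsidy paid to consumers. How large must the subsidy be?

Required subsidy s = 65 per unit

At Q = 696.25, from the demand curve buyers pay Pb = 2608/11 − (2/11)·696.25 = 110.5; from the supply curve sellers need Ps = 248/3 + (2/15)·696.25 = 175.5.
The subsidy must fill the gap: s = Ps − Pb = 175.5 − 110.5 = 65.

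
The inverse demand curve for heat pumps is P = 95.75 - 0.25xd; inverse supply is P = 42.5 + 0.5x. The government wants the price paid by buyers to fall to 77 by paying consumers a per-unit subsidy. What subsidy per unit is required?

At a buyer price of 77, quantity demanded is 383 − 4·77 = 75.
Sellers supply 75 only when they receive Ps = 42.5 + 0.5·75 = 80.
s = Ps − Pb = 80 − 77 = 3.

Required subsidy s = 3 per unit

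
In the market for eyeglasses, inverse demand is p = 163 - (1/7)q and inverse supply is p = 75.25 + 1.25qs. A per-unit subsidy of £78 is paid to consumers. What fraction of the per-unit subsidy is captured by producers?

Pre-subsidy: 163 - (1/7)q = 75.25 + 1.25q gives q* = 63 and p* = 154.
With the rebate, buyers effectively pay pb = ps − 78, where ps is the price sellers receive.
On the curves, pb = 163 - (1/7)q and ps = 75.25 + 1.25q; the wedge ps − pb = 78 gives 75.25 + 1.25q − (163 - (1/7)q) = 78, so q' = 119.
Then pb = 163 − (1/7)·119 = 146 and ps = 75.25 + 1.25·119 = 224.
Buyers' price falls by p* − pb = 154 − 146 = 8; sellers' price rises by ps − p* = 224 − 154 = 70.
So producers capture 70/78 = 35/39 of each unit of subsidy.

Producer share = 35/39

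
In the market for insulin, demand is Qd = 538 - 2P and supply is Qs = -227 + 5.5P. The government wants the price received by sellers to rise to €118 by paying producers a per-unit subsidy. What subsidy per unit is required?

At a seller price of 118, quantity supplied is -227 + 5.5·118 = 422.
Buyers absorb 422 only when they pay Pb with 538 − 2·Pb = 422, i.e. Pb = 58.
s = Ps − Pb = 118 − 58 = 60.

Required subsidy s = €60 per unit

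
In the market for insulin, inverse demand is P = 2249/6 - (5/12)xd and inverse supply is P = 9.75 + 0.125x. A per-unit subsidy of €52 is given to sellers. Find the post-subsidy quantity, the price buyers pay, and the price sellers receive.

Pre-subsidy: 2249/6 - (5/12)x = 9.75 + 0.125x gives x* = 674 and P* = 94.
With the subsidy, sellers receive Ps = Pb + 52 for each unit, where Pb is the price buyers pay.
On the curves, Pb = 2249/6 - (5/12)x and Ps = 9.75 + 0.125x; the wedge Ps − Pb = 52 gives 9.75 + 0.125x − (2249/6 - (5/12)x) = 52, so x' = 770.
Then Pb = 2249/6 − (5/12)·770 = 54 and Ps = 9.75 + 0.125·770 = 106.

x' = 770; buyers pay €54; sellers receive €106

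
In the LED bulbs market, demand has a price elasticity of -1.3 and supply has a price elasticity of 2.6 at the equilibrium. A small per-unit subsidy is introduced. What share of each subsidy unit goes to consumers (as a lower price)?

Consumer share = 2/3

For a small subsidy around the equilibrium, the benefit split depends on the relative slopes, which at a point are proportional to the elasticities.
Buyer share = εs/(εs + |εd|) = 2.6/(2.6 + 1.3) = 2/3; seller share = |εd|/(εs + |εd|) = 1/3.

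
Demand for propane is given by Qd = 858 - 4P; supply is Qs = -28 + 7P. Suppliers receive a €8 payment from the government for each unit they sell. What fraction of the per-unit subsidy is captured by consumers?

Consumer share = 7/11

Pre-subsidy: 858 - 4P = -28 + 7P gives P* = 886/11, Q* = 5894/11.
With the subsidy, sellers receive Ps = Pb + 8 for each unit, where Pb is the price buyers pay.
Supply in terms of Pb becomes Qs = -28 + 7(Pb + 8) = 28 + 7Pb. Setting this equal to demand: 858 - 4Pb = 28 + 7Pb, so Pb = 830/11.
Sellers receive Ps = 830/11 + 8 = 918/11; Q' = 858 − 4·(830/11) = 6118/11.
Buyers' price falls by P* − Pb = 886/11 − 830/11 = 56/11; sellers' price rises by Ps − P* = 918/11 − 886/11 = 32/11.
So consumers capture (56/11)/8 = 7/11 of each unit of subsidy.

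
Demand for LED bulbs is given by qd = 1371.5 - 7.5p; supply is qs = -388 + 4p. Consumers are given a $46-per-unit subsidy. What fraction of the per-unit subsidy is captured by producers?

Producer share = 15/23

Pre-subsidy: 1371.5 - 7.5p = -388 + 4p gives p* = 153, q* = 224.
With the rebate, buyers effectively pay pb = ps − 46, where ps is the price sellers receive.
Demand in terms of ps becomes qd = 1371.5 − 7.5(ps − 46) = 1716.5 - 7.5ps. Setting this equal to supply: 1716.5 - 7.5ps = -388 + 4ps, so ps = 183.
Buyers pay pb = 183 − 46 = 137; q' = -388 + 4·183 = 344.
Buyers' price falls by p* − pb = 153 − 137 = 16; sellers' price rises by ps − p* = 183 − 153 = 30.
So producers capture 30/46 = 15/23 of each unit of subsidy.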